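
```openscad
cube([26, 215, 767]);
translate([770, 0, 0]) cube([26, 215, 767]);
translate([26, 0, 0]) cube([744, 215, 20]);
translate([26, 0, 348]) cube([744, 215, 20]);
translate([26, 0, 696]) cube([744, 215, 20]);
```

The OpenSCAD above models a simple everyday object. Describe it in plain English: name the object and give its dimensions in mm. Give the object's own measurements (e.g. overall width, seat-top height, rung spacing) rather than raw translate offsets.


An open bookshelf. Two side panels, each 26 mm thick, 215 mm deep and 767 mm tall, stand 796 mm apart (outside-to-outside). Between them sit 3 shelves, each 20 mm thick and 215 mm deep, spanning the full gap between the sides. The bottom shelf rests on the floor (its underside at z = 0) and the clear gap between one shelf's top and the next shelf's underside is 328 mm.


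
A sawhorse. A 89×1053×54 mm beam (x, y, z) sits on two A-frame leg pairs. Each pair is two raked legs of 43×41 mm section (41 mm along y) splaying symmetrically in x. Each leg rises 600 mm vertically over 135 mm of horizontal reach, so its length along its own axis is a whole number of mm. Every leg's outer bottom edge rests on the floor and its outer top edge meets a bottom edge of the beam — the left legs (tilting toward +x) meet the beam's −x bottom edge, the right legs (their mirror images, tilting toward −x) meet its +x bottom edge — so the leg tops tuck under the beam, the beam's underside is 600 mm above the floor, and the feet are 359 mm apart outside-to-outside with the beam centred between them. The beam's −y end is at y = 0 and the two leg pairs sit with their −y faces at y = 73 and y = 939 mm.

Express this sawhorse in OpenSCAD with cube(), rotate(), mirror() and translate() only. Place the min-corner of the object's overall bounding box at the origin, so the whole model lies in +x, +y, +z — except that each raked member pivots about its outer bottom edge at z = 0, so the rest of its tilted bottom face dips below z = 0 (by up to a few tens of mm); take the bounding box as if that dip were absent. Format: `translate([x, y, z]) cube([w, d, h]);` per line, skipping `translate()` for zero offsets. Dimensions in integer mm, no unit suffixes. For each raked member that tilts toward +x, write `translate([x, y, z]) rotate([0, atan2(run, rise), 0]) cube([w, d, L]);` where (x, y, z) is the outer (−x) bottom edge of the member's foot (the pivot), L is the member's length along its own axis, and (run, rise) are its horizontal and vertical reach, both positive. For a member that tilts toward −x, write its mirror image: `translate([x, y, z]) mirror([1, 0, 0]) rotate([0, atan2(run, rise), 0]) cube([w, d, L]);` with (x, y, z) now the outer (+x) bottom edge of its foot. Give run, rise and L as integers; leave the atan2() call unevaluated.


// leg length = √(135² + 600²) = 615
// right-leg outer foot x = 2·135 + 89 = 359
// beam min-corner = (135, 0, 600)
translate([135, 0, 600]) cube([89, 1053, 54]);
translate([0, 73, 0]) rotate([0, atan2(135, 600), 0]) cube([43, 41, 615]);
translate([359, 73, 0]) mirror([1, 0, 0]) rotate([0, atan2(135, 600), 0]) cube([43, 41, 615]);
translate([0, 939, 0]) rotate([0, atan2(135, 600), 0]) cube([43, 41, 615]);
translate([359, 939, 0]) mirror([1, 0, 0]) rotate([0, atan2(135, 600), 0]) cube([43, 41, 615]);


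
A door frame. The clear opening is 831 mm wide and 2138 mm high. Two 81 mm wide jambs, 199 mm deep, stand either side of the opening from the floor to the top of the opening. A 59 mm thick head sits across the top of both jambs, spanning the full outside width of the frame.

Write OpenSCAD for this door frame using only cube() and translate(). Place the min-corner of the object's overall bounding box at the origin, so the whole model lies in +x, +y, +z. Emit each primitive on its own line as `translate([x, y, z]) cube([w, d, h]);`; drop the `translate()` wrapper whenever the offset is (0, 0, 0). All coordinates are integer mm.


cube([81, 199, 2138]);
translate([912, 0, 0]) cube([81, 199, 2138]);
translate([0, 0, 2138]) cube([993, 199, 59]);


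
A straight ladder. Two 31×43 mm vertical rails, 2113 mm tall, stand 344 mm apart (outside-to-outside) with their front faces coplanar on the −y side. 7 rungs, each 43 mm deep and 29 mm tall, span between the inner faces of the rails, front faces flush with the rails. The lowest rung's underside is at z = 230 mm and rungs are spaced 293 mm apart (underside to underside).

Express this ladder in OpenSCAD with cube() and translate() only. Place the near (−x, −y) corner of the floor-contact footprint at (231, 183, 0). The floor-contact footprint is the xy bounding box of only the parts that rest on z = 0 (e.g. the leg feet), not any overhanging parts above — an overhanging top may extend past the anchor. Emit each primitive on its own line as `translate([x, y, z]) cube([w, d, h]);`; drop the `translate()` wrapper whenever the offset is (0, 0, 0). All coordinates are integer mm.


translate([231, 183, 0]) cube([31, 43, 2113]);
translate([544, 183, 0]) cube([31, 43, 2113]);
translate([262, 183, 230]) cube([282, 43, 29]);
translate([262, 183, 523]) cube([282, 43, 29]);
translate([262, 183, 816]) cube([282, 43, 29]);
translate([262, 183, 1109]) cube([282, 43, 29]);
translate([262, 183, 1402]) cube([282, 43, 29]);
translate([262, 183, 1695]) cube([282, 43, 29]);
translate([262, 183, 1988]) cube([282, 43, 29]);


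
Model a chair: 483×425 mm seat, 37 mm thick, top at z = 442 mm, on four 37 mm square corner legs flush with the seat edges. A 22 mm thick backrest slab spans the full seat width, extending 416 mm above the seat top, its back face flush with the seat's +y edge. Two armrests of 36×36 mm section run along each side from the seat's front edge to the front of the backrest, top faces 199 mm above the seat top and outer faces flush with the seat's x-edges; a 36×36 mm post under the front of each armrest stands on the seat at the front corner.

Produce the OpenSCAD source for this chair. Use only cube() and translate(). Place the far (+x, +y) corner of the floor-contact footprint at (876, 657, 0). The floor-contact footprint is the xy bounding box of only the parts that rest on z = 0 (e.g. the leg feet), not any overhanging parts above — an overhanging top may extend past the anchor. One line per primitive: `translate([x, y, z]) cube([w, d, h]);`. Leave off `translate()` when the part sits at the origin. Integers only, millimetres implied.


// leg_h = 442 - 37 = 405
// arm post h = 199 - 36 = 163
translate([393, 232, 405]) cube([483, 425, 37]);
translate([393, 232, 0]) cube([37, 37, 405]);
translate([839, 232, 0]) cube([37, 37, 405]);
translate([393, 620, 0]) cube([37, 37, 405]);
translate([839, 620, 0]) cube([37, 37, 405]);
translate([393, 635, 442]) cube([483, 22, 416]);
translate([393, 232, 605]) cube([36, 403, 36]);
translate([840, 232, 605]) cube([36, 403, 36]);
translate([393, 232, 442]) cube([36, 36, 163]);
translate([840, 232, 442]) cube([36, 36, 163]);


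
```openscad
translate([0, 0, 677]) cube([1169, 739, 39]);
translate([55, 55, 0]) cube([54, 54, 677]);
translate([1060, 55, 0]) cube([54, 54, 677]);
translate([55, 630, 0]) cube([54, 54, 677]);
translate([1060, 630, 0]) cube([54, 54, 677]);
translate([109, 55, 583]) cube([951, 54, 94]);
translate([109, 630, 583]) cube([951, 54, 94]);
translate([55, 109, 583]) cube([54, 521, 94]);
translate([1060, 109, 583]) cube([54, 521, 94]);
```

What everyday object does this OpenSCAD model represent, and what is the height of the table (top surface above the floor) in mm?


A table. The table height is 716 mm.

A 1169×739×39 slab sits at z = 677 on four 54 mm square posts — a table. The top surface is at 677 + 39 = 716 mm.


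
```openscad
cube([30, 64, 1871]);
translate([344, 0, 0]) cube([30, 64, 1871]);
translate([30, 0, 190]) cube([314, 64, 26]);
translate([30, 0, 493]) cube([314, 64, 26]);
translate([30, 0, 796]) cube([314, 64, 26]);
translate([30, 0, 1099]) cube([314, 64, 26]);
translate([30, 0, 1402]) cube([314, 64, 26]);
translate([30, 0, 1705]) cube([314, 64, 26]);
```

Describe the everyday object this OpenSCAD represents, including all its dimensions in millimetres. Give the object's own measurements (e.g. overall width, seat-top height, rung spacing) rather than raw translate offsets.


A straight ladder. Two 30×64 mm vertical rails, 1871 mm tall, stand 374 mm apart (outside-to-outside) with their front faces coplanar on the −y side. 6 rungs, each 64 mm deep and 26 mm tall, span between the inner faces of the rails, front faces flush with the rails. The lowest rung's underside is at z = 190 mm and rungs are spaced 303 mm apart (underside to underside).


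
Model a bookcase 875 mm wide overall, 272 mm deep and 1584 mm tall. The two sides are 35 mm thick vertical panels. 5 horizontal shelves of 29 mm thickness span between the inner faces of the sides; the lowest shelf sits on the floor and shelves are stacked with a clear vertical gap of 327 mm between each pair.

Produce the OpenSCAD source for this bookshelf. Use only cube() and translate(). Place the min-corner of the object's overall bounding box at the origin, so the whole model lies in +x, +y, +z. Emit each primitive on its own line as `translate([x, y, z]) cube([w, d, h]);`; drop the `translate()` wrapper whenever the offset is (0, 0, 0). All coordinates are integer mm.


cube([35, 272, 1584]);
translate([840, 0, 0]) cube([35, 272, 1584]);
translate([35, 0, 0]) cube([805, 272, 29]);
translate([35, 0, 356]) cube([805, 272, 29]);
translate([35, 0, 712]) cube([805, 272, 29]);
translate([35, 0, 1068]) cube([805, 272, 29]);
translate([35, 0, 1424]) cube([805, 272, 29]);


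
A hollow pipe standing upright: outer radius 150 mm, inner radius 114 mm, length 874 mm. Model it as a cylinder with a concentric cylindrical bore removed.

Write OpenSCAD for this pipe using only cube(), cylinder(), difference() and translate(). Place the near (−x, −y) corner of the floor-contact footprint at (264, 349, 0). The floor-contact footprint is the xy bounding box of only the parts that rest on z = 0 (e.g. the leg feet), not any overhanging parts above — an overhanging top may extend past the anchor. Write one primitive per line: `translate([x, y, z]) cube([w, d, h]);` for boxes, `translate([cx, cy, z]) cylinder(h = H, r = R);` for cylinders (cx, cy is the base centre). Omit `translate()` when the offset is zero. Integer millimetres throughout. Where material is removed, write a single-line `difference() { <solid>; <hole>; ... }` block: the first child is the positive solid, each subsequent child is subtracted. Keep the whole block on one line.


difference() { translate([414, 499, 0]) cylinder(h = 874, r = 150); translate([414, 499, 0]) cylinder(h = 874, r = 114); }


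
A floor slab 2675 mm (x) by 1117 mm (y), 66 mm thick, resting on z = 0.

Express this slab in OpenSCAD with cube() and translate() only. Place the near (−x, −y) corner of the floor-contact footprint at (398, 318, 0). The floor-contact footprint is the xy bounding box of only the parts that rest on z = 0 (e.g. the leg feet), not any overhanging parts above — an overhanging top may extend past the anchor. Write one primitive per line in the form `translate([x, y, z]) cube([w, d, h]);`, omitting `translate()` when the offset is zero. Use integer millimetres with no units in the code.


translate([398, 318, 0]) cube([2675, 1117, 66]);


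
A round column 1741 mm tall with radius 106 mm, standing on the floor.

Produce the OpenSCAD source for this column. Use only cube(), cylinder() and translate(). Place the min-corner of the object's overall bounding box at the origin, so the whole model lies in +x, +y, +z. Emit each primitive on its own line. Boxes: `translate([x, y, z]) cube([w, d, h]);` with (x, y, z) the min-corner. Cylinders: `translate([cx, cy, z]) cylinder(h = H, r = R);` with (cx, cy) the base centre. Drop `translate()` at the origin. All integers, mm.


translate([106, 106, 0]) cylinder(h = 1741, r = 106);


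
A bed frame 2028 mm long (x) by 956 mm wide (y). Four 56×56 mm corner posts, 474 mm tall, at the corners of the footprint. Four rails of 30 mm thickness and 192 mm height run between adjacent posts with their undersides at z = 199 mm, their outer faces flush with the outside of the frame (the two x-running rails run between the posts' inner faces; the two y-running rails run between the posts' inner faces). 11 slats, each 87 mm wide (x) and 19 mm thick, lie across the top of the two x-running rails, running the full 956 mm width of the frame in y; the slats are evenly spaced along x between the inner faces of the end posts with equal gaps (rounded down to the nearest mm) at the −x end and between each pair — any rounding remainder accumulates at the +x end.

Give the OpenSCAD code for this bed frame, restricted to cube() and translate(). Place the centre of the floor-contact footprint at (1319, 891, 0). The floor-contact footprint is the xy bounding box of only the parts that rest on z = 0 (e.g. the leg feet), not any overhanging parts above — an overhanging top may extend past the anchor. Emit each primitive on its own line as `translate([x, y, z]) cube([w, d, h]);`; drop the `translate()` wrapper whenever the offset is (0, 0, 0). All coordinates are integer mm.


translate([305, 413, 0]) cube([56, 56, 474]);
translate([305, 1313, 0]) cube([56, 56, 474]);
translate([2277, 413, 0]) cube([56, 56, 474]);
translate([2277, 1313, 0]) cube([56, 56, 474]);
translate([361, 413, 199]) cube([1916, 30, 192]);
translate([361, 1339, 199]) cube([1916, 30, 192]);
translate([305, 469, 199]) cube([30, 844, 192]);
translate([2303, 469, 199]) cube([30, 844, 192]);
translate([440, 413, 391]) cube([87, 956, 19]);
translate([606, 413, 391]) cube([87, 956, 19]);
translate([772, 413, 391]) cube([87, 956, 19]);
translate([938, 413, 391]) cube([87, 956, 19]);
translate([1104, 413, 391]) cube([87, 956, 19]);
translate([1270, 413, 391]) cube([87, 956, 19]);
translate([1436, 413, 391]) cube([87, 956, 19]);
translate([1602, 413, 391]) cube([87, 956, 19]);
translate([1768, 413, 391]) cube([87, 956, 19]);
translate([1934, 413, 391]) cube([87, 956, 19]);
translate([2100, 413, 391]) cube([87, 956, 19]);


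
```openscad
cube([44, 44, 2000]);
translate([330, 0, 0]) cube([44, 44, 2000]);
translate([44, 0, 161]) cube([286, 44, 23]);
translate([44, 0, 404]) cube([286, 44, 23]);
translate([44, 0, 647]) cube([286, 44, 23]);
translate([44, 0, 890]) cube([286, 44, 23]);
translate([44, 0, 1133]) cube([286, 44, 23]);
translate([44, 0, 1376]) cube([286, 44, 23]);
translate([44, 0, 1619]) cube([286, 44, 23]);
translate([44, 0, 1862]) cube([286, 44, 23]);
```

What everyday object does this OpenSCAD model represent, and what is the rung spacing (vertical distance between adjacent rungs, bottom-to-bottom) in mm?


A ladder. The rung spacing is 243 mm.

Two tall 44×44 posts with 8 short bars between them — a ladder. Adjacent rungs sit at z = 161 and z = 404, so the spacing is 404 − 161 = 243 mm.


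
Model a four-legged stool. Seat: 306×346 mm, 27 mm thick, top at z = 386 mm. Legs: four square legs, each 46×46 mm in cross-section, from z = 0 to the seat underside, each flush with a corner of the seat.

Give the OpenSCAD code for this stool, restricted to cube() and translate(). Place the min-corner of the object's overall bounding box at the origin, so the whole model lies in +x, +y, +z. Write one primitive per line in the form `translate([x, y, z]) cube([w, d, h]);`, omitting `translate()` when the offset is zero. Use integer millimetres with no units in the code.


translate([0, 0, 359]) cube([306, 346, 27]);
cube([46, 46, 359]);
translate([260, 0, 0]) cube([46, 46, 359]);
translate([0, 300, 0]) cube([46, 46, 359]);
translate([260, 300, 0]) cube([46, 46, 359]);


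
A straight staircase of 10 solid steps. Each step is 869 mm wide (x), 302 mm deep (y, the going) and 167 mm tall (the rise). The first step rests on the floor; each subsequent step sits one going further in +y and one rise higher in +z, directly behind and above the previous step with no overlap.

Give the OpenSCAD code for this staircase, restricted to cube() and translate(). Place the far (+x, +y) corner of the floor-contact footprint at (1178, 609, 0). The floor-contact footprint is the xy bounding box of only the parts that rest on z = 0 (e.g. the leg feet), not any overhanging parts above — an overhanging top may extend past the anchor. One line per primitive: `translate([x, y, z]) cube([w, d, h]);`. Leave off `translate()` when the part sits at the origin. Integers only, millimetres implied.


translate([309, 307, 0]) cube([869, 302, 167]);
translate([309, 609, 167]) cube([869, 302, 167]);
translate([309, 911, 334]) cube([869, 302, 167]);
translate([309, 1213, 501]) cube([869, 302, 167]);
translate([309, 1515, 668]) cube([869, 302, 167]);
translate([309, 1817, 835]) cube([869, 302, 167]);
translate([309, 2119, 1002]) cube([869, 302, 167]);
translate([309, 2421, 1169]) cube([869, 302, 167]);
translate([309, 2723, 1336]) cube([869, 302, 167]);
translate([309, 3025, 1503]) cube([869, 302, 167]);


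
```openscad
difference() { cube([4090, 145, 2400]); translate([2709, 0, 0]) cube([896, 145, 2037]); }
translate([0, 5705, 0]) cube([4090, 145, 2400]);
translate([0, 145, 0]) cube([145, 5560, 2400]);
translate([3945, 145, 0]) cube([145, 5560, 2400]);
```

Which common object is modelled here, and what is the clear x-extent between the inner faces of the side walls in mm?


A single room. The interior width is 3800 mm.

Four walls enclosing a rectangle with a door in the front wall — a room. Outside width 4090 minus two 145 mm walls gives 3800 mm.


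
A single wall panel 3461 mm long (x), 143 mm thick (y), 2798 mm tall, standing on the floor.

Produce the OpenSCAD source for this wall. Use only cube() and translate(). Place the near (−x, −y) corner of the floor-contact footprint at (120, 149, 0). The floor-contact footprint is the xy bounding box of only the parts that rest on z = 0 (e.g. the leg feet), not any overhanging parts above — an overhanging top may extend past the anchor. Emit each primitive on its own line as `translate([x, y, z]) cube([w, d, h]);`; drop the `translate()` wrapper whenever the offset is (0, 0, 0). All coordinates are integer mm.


translate([120, 149, 0]) cube([3461, 143, 2798]);


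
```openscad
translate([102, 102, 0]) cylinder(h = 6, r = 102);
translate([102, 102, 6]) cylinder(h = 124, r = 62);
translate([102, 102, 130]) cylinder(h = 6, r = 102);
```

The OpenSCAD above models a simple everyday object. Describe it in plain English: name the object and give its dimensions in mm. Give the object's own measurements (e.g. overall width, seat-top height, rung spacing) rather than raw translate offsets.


A spool: two coaxial disc flanges of radius 102 mm and thickness 6 mm, joined by a core cylinder of radius 62 mm and height 124 mm. The lower flange rests on z = 0 and the three cylinders share a vertical axis.


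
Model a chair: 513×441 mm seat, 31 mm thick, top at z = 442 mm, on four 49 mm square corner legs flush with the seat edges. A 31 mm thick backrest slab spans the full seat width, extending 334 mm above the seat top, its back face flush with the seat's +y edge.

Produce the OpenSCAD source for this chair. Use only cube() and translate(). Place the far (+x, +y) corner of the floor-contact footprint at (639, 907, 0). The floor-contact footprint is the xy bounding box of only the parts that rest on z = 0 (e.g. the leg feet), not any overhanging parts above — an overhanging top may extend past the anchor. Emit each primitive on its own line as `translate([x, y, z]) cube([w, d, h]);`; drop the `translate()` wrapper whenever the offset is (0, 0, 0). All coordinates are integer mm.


translate([126, 466, 411]) cube([513, 441, 31]);
translate([126, 466, 0]) cube([49, 49, 411]);
translate([590, 466, 0]) cube([49, 49, 411]);
translate([126, 858, 0]) cube([49, 49, 411]);
translate([590, 858, 0]) cube([49, 49, 411]);
translate([126, 876, 442]) cube([513, 31, 334]);


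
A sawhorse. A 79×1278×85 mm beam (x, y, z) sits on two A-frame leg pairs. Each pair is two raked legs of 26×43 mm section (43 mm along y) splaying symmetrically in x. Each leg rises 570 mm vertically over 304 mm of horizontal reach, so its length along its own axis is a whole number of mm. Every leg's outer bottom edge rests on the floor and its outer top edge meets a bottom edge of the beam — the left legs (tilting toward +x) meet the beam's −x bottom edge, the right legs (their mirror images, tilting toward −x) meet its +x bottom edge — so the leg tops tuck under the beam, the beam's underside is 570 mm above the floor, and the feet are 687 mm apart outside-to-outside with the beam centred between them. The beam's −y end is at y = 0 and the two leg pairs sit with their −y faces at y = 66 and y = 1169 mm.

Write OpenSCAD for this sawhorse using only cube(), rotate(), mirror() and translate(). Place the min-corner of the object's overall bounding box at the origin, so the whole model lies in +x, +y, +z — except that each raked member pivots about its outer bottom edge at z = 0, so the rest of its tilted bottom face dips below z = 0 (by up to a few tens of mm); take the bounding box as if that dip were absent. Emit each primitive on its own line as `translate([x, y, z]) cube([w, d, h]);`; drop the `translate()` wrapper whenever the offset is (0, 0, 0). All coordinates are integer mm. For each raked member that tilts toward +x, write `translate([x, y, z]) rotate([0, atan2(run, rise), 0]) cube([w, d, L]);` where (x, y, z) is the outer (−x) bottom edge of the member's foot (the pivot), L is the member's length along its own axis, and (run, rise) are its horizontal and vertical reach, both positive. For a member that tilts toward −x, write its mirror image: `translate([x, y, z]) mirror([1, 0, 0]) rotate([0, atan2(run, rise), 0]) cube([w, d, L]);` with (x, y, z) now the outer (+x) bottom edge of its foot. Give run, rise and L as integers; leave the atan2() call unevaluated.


translate([304, 0, 570]) cube([79, 1278, 85]);
translate([0, 66, 0]) rotate([0, atan2(304, 570), 0]) cube([26, 43, 646]);
translate([687, 66, 0]) mirror([1, 0, 0]) rotate([0, atan2(304, 570), 0]) cube([26, 43, 646]);
translate([0, 1169, 0]) rotate([0, atan2(304, 570), 0]) cube([26, 43, 646]);
translate([687, 1169, 0]) mirror([1, 0, 0]) rotate([0, atan2(304, 570), 0]) cube([26, 43, 646]);


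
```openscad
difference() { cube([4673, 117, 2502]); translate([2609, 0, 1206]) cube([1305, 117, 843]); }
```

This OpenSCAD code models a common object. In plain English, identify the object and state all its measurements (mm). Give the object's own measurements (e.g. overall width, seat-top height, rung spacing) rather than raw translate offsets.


A wall 4673 mm long (x), 117 mm thick (y), 2502 mm tall, with a rectangular window opening cut through it. The opening is 1305 mm wide and 843 mm tall; its sill is at z = 1206 mm and its near (−x) edge is 2609 mm from the wall's −x end. The opening passes through the full wall thickness.


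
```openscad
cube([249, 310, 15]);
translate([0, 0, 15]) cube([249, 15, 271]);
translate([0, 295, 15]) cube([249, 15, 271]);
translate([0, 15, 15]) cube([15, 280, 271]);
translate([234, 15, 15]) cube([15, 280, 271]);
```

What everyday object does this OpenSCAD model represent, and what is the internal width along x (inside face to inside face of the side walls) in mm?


An open box. The internal width is 219 mm.

A 249×310 base slab with four walls standing on it — an open box. The base is 249 mm wide and the walls are 15 mm thick, so the internal width is 249 − 2 × 15 = 219 mm.


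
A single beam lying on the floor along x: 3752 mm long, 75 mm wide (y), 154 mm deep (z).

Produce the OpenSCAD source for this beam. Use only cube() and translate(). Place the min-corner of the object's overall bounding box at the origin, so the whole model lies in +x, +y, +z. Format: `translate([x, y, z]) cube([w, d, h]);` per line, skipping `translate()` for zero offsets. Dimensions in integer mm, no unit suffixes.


cube([3752, 75, 154]);


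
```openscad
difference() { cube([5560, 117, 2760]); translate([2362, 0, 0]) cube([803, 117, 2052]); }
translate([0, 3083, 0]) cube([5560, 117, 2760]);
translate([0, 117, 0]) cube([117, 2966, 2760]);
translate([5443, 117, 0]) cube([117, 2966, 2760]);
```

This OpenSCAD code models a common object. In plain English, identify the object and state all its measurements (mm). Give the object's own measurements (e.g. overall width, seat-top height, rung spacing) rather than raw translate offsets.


A single room: four walls, each 2760 mm tall and 117 mm thick, enclosing an outside footprint 5560×3200 mm (x × y), no floor or roof. The front and back walls (−y and +y sides) run the full x-width; the side walls fit between their inner faces. A door opening 803 mm wide and 2052 mm tall is cut through the front wall from the floor up, its −x edge 2362 mm from the wall's −x end.


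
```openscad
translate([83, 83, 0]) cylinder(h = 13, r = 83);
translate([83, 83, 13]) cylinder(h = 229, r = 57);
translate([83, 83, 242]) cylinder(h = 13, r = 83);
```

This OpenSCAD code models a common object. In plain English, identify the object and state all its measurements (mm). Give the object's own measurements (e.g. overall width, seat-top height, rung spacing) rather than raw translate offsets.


A spool: two coaxial disc flanges of radius 83 mm and thickness 13 mm, joined by a core cylinder of radius 57 mm and height 229 mm. The lower flange rests on z = 0 and the three cylinders share a vertical axis.


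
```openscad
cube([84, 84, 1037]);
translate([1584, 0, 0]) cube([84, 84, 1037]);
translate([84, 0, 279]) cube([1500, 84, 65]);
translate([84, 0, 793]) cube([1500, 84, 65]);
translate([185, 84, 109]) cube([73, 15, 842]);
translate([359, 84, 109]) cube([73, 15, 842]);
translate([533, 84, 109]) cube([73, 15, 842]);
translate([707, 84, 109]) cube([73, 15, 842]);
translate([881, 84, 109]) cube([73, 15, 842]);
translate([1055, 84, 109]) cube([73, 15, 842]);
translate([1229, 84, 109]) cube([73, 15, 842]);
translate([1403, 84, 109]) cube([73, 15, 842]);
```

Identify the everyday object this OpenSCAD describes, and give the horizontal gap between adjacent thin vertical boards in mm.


A fence section. The picket gap is 101 mm.

Two posts, two rails, 8 pickets — a fence section. Span 1500 mm holds 8 pickets of 73 mm with 9 equal gaps: ⌊(1500 − 8·73) / 9⌋ = 101 mm.


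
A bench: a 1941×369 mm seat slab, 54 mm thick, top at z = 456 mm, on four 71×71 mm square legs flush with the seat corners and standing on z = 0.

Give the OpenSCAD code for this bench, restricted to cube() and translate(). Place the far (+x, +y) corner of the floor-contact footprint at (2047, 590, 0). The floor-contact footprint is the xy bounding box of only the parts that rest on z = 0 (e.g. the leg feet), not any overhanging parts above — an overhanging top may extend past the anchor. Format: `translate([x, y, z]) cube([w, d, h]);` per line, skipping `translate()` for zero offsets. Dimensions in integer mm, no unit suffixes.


// leg_h = 456 − 54 = 402
translate([106, 221, 402]) cube([1941, 369, 54]);
translate([106, 221, 0]) cube([71, 71, 402]);
translate([106, 519, 0]) cube([71, 71, 402]);
translate([1976, 221, 0]) cube([71, 71, 402]);
translate([1976, 519, 0]) cube([71, 71, 402]);


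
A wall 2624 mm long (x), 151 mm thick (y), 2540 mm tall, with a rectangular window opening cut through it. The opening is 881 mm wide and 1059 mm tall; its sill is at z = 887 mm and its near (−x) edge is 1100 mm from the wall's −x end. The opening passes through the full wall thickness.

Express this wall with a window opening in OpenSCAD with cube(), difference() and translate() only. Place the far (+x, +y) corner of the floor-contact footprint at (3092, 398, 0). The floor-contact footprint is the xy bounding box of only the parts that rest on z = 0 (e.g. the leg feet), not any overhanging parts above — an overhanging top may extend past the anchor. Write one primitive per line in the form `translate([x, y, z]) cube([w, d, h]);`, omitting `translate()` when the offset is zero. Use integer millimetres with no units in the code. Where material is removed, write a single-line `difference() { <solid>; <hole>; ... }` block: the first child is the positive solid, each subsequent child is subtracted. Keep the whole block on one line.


difference() { translate([468, 247, 0]) cube([2624, 151, 2540]); translate([1568, 247, 887]) cube([881, 151, 1059]); }


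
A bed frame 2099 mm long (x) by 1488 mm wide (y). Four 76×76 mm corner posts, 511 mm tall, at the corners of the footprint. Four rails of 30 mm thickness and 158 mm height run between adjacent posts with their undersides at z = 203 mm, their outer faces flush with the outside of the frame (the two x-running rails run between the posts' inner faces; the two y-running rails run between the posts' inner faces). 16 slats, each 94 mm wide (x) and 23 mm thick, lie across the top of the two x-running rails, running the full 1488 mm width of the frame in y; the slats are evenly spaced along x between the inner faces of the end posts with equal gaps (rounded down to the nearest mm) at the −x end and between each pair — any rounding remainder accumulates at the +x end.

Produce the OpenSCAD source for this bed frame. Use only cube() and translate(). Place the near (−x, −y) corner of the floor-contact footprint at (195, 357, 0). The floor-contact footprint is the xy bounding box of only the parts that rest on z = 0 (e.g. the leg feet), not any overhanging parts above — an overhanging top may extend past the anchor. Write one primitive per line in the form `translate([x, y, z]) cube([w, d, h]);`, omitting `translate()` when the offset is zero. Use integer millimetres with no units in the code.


translate([195, 357, 0]) cube([76, 76, 511]);
translate([195, 1769, 0]) cube([76, 76, 511]);
translate([2218, 357, 0]) cube([76, 76, 511]);
translate([2218, 1769, 0]) cube([76, 76, 511]);
translate([271, 357, 203]) cube([1947, 30, 158]);
translate([271, 1815, 203]) cube([1947, 30, 158]);
translate([195, 433, 203]) cube([30, 1336, 158]);
translate([2264, 433, 203]) cube([30, 1336, 158]);
translate([297, 357, 361]) cube([94, 1488, 23]);
translate([417, 357, 361]) cube([94, 1488, 23]);
translate([537, 357, 361]) cube([94, 1488, 23]);
translate([657, 357, 361]) cube([94, 1488, 23]);
translate([777, 357, 361]) cube([94, 1488, 23]);
translate([897, 357, 361]) cube([94, 1488, 23]);
translate([1017, 357, 361]) cube([94, 1488, 23]);
translate([1137, 357, 361]) cube([94, 1488, 23]);
translate([1257, 357, 361]) cube([94, 1488, 23]);
translate([1377, 357, 361]) cube([94, 1488, 23]);
translate([1497, 357, 361]) cube([94, 1488, 23]);
translate([1617, 357, 361]) cube([94, 1488, 23]);
translate([1737, 357, 361]) cube([94, 1488, 23]);
translate([1857, 357, 361]) cube([94, 1488, 23]);
translate([1977, 357, 361]) cube([94, 1488, 23]);
translate([2097, 357, 361]) cube([94, 1488, 23]);


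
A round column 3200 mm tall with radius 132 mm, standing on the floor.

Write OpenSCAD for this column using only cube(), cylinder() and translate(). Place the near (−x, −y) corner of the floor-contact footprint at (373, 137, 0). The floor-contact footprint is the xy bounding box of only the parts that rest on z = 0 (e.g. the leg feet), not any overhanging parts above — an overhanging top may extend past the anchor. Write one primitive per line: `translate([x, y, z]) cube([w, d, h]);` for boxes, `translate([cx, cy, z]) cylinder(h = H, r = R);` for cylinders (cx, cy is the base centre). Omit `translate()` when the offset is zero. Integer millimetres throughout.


translate([505, 269, 0]) cylinder(h = 3200, r = 132);


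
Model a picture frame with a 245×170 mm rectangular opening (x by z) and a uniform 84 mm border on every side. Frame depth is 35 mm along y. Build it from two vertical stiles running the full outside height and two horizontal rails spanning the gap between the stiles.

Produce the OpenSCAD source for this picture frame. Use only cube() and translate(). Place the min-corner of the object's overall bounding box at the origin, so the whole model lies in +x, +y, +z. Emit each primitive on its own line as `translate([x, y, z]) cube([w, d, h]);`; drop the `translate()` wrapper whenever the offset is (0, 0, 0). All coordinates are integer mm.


cube([84, 35, 338]);
translate([329, 0, 0]) cube([84, 35, 338]);
translate([84, 0, 0]) cube([245, 35, 84]);
translate([84, 0, 254]) cube([245, 35, 84]);


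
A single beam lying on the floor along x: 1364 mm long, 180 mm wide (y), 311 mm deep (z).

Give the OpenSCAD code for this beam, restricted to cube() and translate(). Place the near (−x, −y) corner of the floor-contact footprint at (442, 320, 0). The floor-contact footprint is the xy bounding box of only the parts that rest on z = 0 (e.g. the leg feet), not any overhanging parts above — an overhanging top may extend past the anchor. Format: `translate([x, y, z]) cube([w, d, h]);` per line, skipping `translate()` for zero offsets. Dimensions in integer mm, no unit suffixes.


translate([442, 320, 0]) cube([1364, 180, 311]);


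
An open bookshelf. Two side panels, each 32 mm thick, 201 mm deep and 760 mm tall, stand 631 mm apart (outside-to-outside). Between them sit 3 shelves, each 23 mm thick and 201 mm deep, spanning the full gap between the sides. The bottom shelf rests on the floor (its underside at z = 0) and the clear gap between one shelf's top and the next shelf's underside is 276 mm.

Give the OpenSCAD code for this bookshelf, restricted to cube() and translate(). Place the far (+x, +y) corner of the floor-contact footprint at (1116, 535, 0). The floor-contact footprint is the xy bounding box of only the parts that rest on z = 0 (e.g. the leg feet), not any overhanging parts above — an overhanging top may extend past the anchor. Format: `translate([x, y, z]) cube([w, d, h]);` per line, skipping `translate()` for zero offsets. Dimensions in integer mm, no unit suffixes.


translate([485, 334, 0]) cube([32, 201, 760]);
translate([1084, 334, 0]) cube([32, 201, 760]);
translate([517, 334, 0]) cube([567, 201, 23]);
translate([517, 334, 299]) cube([567, 201, 23]);
translate([517, 334, 598]) cube([567, 201, 23]);


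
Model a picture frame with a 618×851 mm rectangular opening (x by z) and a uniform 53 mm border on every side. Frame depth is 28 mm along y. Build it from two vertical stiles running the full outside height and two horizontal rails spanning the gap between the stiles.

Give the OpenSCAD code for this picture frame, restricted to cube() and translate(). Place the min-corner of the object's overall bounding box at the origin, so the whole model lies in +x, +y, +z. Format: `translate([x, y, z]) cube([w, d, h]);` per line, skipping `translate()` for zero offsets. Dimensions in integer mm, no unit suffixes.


cube([53, 28, 957]);
translate([671, 0, 0]) cube([53, 28, 957]);
translate([53, 0, 0]) cube([618, 28, 53]);
translate([53, 0, 904]) cube([618, 28, 53]);


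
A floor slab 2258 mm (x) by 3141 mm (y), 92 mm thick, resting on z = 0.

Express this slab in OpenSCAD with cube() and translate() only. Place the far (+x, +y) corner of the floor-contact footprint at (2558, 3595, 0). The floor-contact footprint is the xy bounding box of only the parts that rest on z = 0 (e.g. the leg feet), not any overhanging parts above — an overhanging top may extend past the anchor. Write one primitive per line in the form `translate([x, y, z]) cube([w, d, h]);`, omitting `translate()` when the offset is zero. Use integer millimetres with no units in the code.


translate([300, 454, 0]) cube([2258, 3141, 92]);


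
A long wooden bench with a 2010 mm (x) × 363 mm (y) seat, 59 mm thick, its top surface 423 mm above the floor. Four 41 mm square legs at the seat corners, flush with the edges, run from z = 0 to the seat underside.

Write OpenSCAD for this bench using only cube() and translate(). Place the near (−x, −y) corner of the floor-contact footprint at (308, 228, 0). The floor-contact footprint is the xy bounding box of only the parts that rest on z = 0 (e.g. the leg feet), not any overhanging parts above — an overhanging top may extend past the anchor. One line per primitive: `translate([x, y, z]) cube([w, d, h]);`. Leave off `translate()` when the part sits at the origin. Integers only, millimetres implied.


translate([308, 228, 364]) cube([2010, 363, 59]);
translate([308, 228, 0]) cube([41, 41, 364]);
translate([308, 550, 0]) cube([41, 41, 364]);
translate([2277, 228, 0]) cube([41, 41, 364]);
translate([2277, 550, 0]) cube([41, 41, 364]);


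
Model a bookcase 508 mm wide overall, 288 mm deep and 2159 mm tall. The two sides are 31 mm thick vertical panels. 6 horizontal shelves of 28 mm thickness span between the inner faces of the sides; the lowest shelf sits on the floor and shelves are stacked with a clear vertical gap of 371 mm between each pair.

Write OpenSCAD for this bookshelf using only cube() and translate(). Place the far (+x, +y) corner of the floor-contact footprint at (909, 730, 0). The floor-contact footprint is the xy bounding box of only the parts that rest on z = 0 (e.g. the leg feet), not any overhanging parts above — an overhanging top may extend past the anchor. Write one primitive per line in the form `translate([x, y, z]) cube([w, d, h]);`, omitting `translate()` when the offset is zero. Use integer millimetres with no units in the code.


translate([401, 442, 0]) cube([31, 288, 2159]);
translate([878, 442, 0]) cube([31, 288, 2159]);
translate([432, 442, 0]) cube([446, 288, 28]);
translate([432, 442, 399]) cube([446, 288, 28]);
translate([432, 442, 798]) cube([446, 288, 28]);
translate([432, 442, 1197]) cube([446, 288, 28]);
translate([432, 442, 1596]) cube([446, 288, 28]);
translate([432, 442, 1995]) cube([446, 288, 28]);


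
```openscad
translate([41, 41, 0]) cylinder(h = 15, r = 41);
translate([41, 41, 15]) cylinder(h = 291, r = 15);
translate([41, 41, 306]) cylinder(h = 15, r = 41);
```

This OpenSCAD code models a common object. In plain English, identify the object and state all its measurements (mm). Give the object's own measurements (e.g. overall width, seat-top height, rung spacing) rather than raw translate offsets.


A spool: two coaxial disc flanges of radius 41 mm and thickness 15 mm, joined by a core cylinder of radius 15 mm and height 291 mm. The lower flange rests on z = 0 and the three cylinders share a vertical axis.


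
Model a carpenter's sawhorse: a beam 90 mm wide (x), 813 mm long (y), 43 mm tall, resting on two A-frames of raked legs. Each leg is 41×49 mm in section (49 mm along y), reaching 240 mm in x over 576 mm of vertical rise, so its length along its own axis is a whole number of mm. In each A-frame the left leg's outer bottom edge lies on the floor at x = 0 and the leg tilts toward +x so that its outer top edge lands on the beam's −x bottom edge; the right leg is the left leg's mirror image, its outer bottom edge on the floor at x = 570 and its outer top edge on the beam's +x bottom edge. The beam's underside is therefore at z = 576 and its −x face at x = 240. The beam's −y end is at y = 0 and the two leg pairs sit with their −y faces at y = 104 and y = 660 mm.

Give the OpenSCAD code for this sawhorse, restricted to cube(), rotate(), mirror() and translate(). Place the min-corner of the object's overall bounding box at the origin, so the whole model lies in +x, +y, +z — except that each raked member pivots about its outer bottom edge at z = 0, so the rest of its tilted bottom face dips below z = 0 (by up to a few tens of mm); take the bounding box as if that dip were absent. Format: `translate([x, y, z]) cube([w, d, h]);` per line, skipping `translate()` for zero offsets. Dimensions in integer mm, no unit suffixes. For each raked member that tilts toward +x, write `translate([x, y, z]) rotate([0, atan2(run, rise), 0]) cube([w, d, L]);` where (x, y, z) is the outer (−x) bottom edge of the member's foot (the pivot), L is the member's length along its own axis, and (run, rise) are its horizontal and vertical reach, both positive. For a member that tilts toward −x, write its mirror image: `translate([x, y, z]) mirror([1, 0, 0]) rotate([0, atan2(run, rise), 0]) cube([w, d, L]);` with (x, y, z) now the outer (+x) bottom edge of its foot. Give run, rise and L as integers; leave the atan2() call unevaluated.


// leg length = √(240² + 576²) = 624
// right-leg outer foot x = 2·240 + 90 = 570
// beam min-corner = (240, 0, 576)
translate([240, 0, 576]) cube([90, 813, 43]);
translate([0, 104, 0]) rotate([0, atan2(240, 576), 0]) cube([41, 49, 624]);
translate([570, 104, 0]) mirror([1, 0, 0]) rotate([0, atan2(240, 576), 0]) cube([41, 49, 624]);
translate([0, 660, 0]) rotate([0, atan2(240, 576), 0]) cube([41, 49, 624]);
translate([570, 660, 0]) mirror([1, 0, 0]) rotate([0, atan2(240, 576), 0]) cube([41, 49, 624]);
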